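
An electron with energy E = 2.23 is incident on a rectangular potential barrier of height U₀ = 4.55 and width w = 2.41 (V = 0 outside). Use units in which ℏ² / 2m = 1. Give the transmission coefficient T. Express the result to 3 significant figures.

E < U₀: inside the barrier ψ ∝ e^{±κx} with κ = √(2m(U₀ − E))/ℏ = 1.523.
κw = 3.671, sinh(κw) = 19.63.
Matching ψ, ψ′ at both faces gives T = [1 + U₀² sinh²(κw) / (4E(U₀ − E))]⁻¹ = 1/386.4 = 0.00259.

T = 0.00259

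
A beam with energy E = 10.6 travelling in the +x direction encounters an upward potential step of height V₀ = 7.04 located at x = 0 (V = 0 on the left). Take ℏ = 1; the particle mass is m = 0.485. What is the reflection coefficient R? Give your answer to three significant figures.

R = 0.0709

On each side the TISE gives plane waves with k = √(2m(E − V))/ℏ: k₁ = √(2·0.485·10.6) = 3.207, k₂ = √(2·0.485·3.56) = 1.858.
Matching ψ and ψ′ at x = 0 gives r = (k₁ − k₂)/(k₁ + k₂), so R = r² = 0.07086 and T = 1 − R = 0.9291.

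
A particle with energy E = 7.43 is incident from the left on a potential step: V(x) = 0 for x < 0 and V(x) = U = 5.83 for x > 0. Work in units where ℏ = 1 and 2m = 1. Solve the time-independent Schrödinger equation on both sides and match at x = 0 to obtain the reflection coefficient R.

On each side the TISE gives plane waves with k = √(2m(E − V))/ℏ: k₁ = √(2·½·7.43) = 2.726, k₂ = √(2·½·1.6) = 1.265.
Continuity of ψ and ψ′ at the step yields the reflection amplitude r = (k₁ − k₂)/(k₁ + k₂) = 0.3661; thus R = |r|² = 0.1340, T = 0.8660.

R = 0.134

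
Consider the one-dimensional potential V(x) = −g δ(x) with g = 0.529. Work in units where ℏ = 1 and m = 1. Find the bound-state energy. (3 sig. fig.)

The bound state is ψ(x) = √κ e^{−κ|x|}. The derivative jump ψ'(0⁺) − ψ'(0⁻) = −(2mg/ℏ²)ψ(0) fixes κ = mg/ℏ² = 0.5290.
Then E = −ℏ²κ²/(2m) = −mg²/(2ℏ²) = -0.1399.

E = -0.140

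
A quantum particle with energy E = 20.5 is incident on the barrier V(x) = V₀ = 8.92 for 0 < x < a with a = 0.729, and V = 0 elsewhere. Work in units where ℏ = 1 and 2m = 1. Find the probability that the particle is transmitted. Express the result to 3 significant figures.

T = 0.969

Above the barrier the interior wavenumber is k₂ = √(2m(E − V₀))/ℏ = 3.403, giving phase k₂a = 2.481.
T = [1 + V₀² sin²(k₂a) / (4E(E − V₀))]⁻¹ = 1/1.032 = 0.969.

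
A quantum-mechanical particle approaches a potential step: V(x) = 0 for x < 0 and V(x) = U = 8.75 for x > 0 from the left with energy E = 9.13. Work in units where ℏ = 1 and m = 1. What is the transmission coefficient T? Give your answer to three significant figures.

T = 0.563

On each side the TISE gives plane waves with k = √(2m(E − V))/ℏ: k₁ = √(2·1·9.13) = 4.273, k₂ = √(2·1·0.38) = 0.8718.
Matching ψ and ψ′ at x = 0 gives r = (k₁ − k₂)/(k₁ + k₂), so R = r² = 0.4371 and T = 1 − R = 0.5629.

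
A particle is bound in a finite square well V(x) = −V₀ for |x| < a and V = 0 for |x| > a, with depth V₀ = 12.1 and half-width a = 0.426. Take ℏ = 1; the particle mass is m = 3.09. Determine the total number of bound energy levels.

N = 3

Define the well-strength parameter z₀ = (a/ℏ)√(2mV₀) = 0.426 × √(2·3.09·12.1) = 3.684.
The even/odd transcendental equations gain one root per π/2 in z₀, giving N = 1 + ⌊2z₀/π⌋ = 1 + ⌊2.345⌋ = 3.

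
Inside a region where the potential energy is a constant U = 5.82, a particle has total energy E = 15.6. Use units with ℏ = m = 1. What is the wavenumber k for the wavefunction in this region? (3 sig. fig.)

k = 4.42

With E > U the solution is oscillatory, ψ ∝ e^{±ikx} with k = √(2m(E − U))/ℏ.
k = √(2 × 1 × 9.78) = 4.423.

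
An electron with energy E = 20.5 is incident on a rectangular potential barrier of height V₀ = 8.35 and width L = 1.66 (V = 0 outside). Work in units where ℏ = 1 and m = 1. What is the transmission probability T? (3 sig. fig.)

Above the barrier the interior wavenumber is k₂ = √(2m(E − V₀))/ℏ = 4.930, giving phase k₂L = 8.183.
T = [1 + V₀² sin²(k₂L) / (4E(E − V₀))]⁻¹ = 1/1.063 = 0.941.

T = 0.941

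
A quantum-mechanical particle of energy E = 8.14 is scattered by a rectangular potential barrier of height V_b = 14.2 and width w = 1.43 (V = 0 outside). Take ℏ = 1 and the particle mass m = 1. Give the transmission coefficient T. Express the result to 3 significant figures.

Since E < V_b the interior solution is evanescent with decay constant κ = √(2m(V_b − E))/ℏ = 3.481.
κw = 4.978, sinh(κw) = 72.62.
The exact tunnelling result is T⁻¹ = 1 + V_b² sinh²(κw) / [4E(V_b − E)] = 5390, so T = 0.000186.

T = 0.000186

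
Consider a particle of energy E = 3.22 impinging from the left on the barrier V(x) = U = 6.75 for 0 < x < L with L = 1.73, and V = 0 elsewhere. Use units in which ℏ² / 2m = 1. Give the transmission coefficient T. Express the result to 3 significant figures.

T = 0.00598

E < U: inside the barrier ψ ∝ e^{±κx} with κ = √(2m(U − E))/ℏ = 1.879.
κL = 3.250, sinh(κL) = 12.88.
Matching ψ, ψ′ at both faces gives T = [1 + U² sinh²(κL) / (4E(U − E))]⁻¹ = 1/167.3 = 0.00598.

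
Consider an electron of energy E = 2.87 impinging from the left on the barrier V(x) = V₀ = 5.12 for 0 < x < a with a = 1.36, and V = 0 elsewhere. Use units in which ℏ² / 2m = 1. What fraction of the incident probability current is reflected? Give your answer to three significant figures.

R = 0.935

E < V₀: inside the barrier ψ ∝ e^{±κx} with κ = √(2m(V₀ − E))/ℏ = 1.500.
κa = 2.040, sinh(κa) = 3.780.
Matching ψ, ψ′ at both faces gives T = [1 + V₀² sinh²(κa) / (4E(V₀ − E))]⁻¹ = 1/15.50 = 0.0645.
R = 1 − T = 0.935.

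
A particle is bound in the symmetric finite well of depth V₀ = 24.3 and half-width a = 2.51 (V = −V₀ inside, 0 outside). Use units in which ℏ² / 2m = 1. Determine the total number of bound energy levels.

N = 8

Define the well-strength parameter z₀ = (a/ℏ)√(2mV₀) = 2.51 × √(2·0.5·24.3) = 12.37.
The even/odd transcendental equations gain one root per π/2 in z₀, giving N = 1 + ⌊2z₀/π⌋ = 1 + ⌊7.877⌋ = 8.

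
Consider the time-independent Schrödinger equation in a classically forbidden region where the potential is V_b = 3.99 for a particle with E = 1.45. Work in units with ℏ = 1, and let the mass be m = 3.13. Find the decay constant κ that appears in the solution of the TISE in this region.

Since E < V_b the TISE in this region is ψ'' = κ²ψ with κ = √(2m(V_b − E))/ℏ.
κ = √(2 × 3.13 × 2.54) = 3.988.

κ = 3.99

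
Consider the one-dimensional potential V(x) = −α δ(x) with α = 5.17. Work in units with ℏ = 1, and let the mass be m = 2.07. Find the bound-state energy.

For x ≠ 0 the bound state is ψ ∝ e^{−κ|x|}; integrating the TISE across the delta gives the cusp condition 2κ = 2mα/ℏ², so κ = 10.70.
Then E = −ℏ²κ²/(2m) = −mα²/(2ℏ²) = -27.66.

E = -27.7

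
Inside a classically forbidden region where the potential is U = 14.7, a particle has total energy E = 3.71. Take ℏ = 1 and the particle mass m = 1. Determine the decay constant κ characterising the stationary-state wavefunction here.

Since E < U the TISE in this region is ψ'' = κ²ψ with κ = √(2m(U − E))/ℏ.
κ = √(2 × 1 × 10.99) = 4.688.

κ = 4.69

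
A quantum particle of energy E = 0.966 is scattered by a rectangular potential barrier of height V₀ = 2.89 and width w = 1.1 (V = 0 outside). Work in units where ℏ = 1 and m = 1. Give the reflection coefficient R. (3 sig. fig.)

Since E < V₀ the interior solution is evanescent with decay constant κ = √(2m(V₀ − E))/ℏ = 1.962.
κw = 2.158, sinh(κw) = 4.268.
The exact tunnelling result is T⁻¹ = 1 + V₀² sinh²(κw) / [4E(V₀ − E)] = 21.47, so T = 0.0466.
R = 1 − T = 0.953.

R = 0.953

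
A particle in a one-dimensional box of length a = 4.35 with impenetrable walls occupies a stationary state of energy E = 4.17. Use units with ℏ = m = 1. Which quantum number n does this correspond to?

n = 4

From E_n = n²π²ℏ²/(2ma²) invert to n = √(2ma²E)/(πℏ).
n = (4.35/π) × √(2 × 1 × 4.17) = 3.999 → n = 4.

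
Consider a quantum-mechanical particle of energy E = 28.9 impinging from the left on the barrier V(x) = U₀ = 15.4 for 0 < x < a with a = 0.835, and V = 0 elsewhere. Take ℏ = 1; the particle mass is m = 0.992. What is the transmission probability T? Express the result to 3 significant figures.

T = 0.885

Above the barrier the interior wavenumber is k₂ = √(2m(E − U₀))/ℏ = 5.175, giving phase k₂a = 4.321.
T = [1 + U₀² sin²(k₂a) / (4E(E − U₀))]⁻¹ = 1/1.130 = 0.885.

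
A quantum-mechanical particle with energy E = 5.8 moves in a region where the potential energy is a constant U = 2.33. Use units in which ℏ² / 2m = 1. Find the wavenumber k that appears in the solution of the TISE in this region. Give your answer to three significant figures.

With E > U the solution is oscillatory, ψ ∝ e^{±ikx} with k = √(2m(E − U))/ℏ.
k = √(2 × 0.5 × 3.47) = 1.863.

k = 1.86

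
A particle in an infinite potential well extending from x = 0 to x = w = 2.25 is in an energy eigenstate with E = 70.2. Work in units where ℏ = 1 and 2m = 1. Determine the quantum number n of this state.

From E_n = n²π²ℏ²/(2mw²) invert to n = √(2mw²E)/(πℏ).
n = (2.25/π) × √(2 × 0.5 × 70.2) = 6.001 → n = 6.

n = 6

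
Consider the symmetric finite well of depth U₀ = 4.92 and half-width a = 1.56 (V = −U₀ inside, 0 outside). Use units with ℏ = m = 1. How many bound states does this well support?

The dimensionless depth is z₀ = a√(2mU₀)/ℏ = 1.56 × √(9.840) = 4.894.
The even/odd transcendental equations gain one root per π/2 in z₀, giving N = 1 + ⌊2z₀/π⌋ = 1 + ⌊3.115⌋ = 4.

N = 4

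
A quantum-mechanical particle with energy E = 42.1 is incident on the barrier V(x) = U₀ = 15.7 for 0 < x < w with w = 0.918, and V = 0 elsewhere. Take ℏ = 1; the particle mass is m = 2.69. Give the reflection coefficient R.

R = 0.0524

E > U₀: inside the barrier k₂ = √(2m(E − U₀))/ℏ = 11.92, k₂w = 10.94.
Matching at both interfaces gives T⁻¹ = 1 + U₀² sin²(k₂w) / [4E(E − U₀)] = 1.055, hence T = 0.948.
R = 1 − T = 0.0524.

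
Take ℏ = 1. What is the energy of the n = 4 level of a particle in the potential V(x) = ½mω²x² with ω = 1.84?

E = 8.28

The oscillator eigenvalues are E_n = ℏω(n + ½), so E_4 = 1.84 × 4.5 = 8.280.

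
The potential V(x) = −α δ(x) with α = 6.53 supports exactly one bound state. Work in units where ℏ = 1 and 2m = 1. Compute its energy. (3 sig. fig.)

For x ≠ 0 the bound state is ψ ∝ e^{−κ|x|}; integrating the TISE across the delta gives the cusp condition 2κ = 2mα/ℏ², so κ = 3.265.
Then E = −ℏ²κ²/(2m) = −mα²/(2ℏ²) = -10.66.

E = -10.7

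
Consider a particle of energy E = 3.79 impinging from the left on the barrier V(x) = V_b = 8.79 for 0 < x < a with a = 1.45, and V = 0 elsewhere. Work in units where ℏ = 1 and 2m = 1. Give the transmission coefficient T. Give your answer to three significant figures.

T = 0.00597

Since E < V_b the interior solution is evanescent with decay constant κ = √(2m(V_b − E))/ℏ = 2.236.
κa = 3.242, sinh(κa) = 12.78.
The exact tunnelling result is T⁻¹ = 1 + V_b² sinh²(κa) / [4E(V_b − E)] = 167.4, so T = 0.00597.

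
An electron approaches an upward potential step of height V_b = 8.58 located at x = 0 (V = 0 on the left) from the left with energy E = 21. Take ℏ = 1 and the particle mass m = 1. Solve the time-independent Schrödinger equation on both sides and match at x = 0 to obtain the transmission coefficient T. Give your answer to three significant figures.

On each side the TISE gives plane waves with k = √(2m(E − V))/ℏ: k₁ = √(2·1·21) = 6.481, k₂ = √(2·1·12.42) = 4.984.
Continuity of ψ and ψ′ at the step yields the reflection amplitude r = (k₁ − k₂)/(k₁ + k₂) = 0.1306; thus R = |r|² = 0.01704, T = 0.9830.

T = 0.983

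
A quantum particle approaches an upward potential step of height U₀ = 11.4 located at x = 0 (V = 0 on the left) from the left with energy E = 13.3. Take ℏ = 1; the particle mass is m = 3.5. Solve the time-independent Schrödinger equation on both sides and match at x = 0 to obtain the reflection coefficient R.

R = 0.204

The wavenumbers are k₁ = √(2mE)/ℏ = 9.649 on the left and k₂ = √(2m(E − U₀))/ℏ = 3.647 on the right.
Continuity of ψ and ψ′ at the step yields the reflection amplitude r = (k₁ − k₂)/(k₁ + k₂) = 0.4514; thus R = |r|² = 0.2038, T = 0.7962.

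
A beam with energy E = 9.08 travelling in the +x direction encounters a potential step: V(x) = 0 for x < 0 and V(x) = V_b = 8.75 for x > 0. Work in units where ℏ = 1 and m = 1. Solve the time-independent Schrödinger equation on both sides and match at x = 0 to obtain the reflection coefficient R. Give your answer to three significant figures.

The wavenumbers are k₁ = √(2mE)/ℏ = 4.261 on the left and k₂ = √(2m(E − V_b))/ℏ = 0.8124 on the right.
Continuity of ψ and ψ′ at the step yields the reflection amplitude r = (k₁ − k₂)/(k₁ + k₂) = 0.6798; thus R = |r|² = 0.4621, T = 0.5379.

R = 0.462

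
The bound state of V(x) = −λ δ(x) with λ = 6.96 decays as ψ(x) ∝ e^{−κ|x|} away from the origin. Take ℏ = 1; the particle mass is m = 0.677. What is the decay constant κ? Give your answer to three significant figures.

κ = 4.71

Integrating the TISE across x = 0 gives the cusp condition ψ'(0⁺) − ψ'(0⁻) = −(2mλ/ℏ²)ψ(0).
With ψ ∝ e^{−κ|x|} this yields −2κ = −2mλ/ℏ², so κ = mλ/ℏ² = 4.712.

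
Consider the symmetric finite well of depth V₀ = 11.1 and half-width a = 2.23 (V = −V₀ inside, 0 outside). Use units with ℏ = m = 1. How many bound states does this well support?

Define the well-strength parameter z₀ = (a/ℏ)√(2mV₀) = 2.23 × √(2·1·11.1) = 10.51.
The even/odd transcendental equations gain one root per π/2 in z₀, giving N = 1 + ⌊2z₀/π⌋ = 1 + ⌊6.689⌋ = 7.

N = 7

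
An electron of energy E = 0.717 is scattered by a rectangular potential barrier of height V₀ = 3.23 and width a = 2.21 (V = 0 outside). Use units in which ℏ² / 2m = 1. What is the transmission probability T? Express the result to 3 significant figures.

E < V₀: inside the barrier ψ ∝ e^{±κx} with κ = √(2m(V₀ − E))/ℏ = 1.585.
κa = 3.503, sinh(κa) = 16.60.
Matching ψ, ψ′ at both faces gives T = [1 + V₀² sinh²(κa) / (4E(V₀ − E))]⁻¹ = 1/399.8 = 0.00250.

T = 0.00250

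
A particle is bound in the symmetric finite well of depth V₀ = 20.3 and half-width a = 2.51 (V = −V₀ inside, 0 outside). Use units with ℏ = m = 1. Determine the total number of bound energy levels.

The dimensionless depth is z₀ = a√(2mV₀)/ℏ = 2.51 × √(40.60) = 15.99.
The even/odd transcendental equations gain one root per π/2 in z₀, giving N = 1 + ⌊2z₀/π⌋ = 1 + ⌊10.18⌋ = 11.

N = 11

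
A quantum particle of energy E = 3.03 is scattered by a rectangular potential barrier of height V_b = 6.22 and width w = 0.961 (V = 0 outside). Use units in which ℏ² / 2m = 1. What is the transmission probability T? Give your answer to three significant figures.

E < V_b: inside the barrier ψ ∝ e^{±κx} with κ = √(2m(V_b − E))/ℏ = 1.786.
κw = 1.716, sinh(κw) = 2.692.
The exact tunnelling result is T⁻¹ = 1 + V_b² sinh²(κw) / [4E(V_b − E)] = 8.254, so T = 0.121.

T = 0.121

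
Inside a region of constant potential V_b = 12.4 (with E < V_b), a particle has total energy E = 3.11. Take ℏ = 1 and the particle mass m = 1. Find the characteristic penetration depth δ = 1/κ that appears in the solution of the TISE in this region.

Since E < V_b the TISE in this region is ψ'' = κ²ψ with κ = √(2m(V_b − E))/ℏ.
κ = √(2 × 1 × 9.29) = 4.310. The penetration depth is δ = 1/κ = 0.232.

δ = 0.232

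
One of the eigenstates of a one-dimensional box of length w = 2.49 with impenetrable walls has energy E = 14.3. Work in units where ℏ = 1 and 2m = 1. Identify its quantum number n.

For an infinite well E_n = n²π²ℏ²/(2mw²), so n = (w/πℏ)√(2mE).
n = (2.49/π) × √(2 × 0.5 × 14.3) = 2.997 → n = 3.

n = 3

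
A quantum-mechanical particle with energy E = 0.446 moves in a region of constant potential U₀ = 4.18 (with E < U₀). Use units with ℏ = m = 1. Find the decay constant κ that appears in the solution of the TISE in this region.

κ = 2.73

Since E < U₀ the TISE in this region is ψ'' = κ²ψ with κ = √(2m(U₀ − E))/ℏ.
κ = √(2 × 1 × 3.734) = 2.733.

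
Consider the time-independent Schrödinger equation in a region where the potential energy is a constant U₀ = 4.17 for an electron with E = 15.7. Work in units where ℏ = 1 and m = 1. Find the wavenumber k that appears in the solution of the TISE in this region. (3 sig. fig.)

k = 4.80

With E > U₀ the solution is oscillatory, ψ ∝ e^{±ikx} with k = √(2m(E − U₀))/ℏ.
k = √(2 × 1 × 11.53) = 4.802.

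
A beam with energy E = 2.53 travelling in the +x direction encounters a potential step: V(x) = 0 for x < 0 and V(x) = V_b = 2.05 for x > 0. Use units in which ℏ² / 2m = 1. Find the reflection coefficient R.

R = 0.155

On each side the TISE gives plane waves with k = √(2m(E − V))/ℏ: k₁ = √(2·½·2.53) = 1.591, k₂ = √(2·½·0.48) = 0.6928.
Matching ψ and ψ′ at x = 0 gives r = (k₁ − k₂)/(k₁ + k₂), so R = r² = 0.1546 and T = 1 − R = 0.8454.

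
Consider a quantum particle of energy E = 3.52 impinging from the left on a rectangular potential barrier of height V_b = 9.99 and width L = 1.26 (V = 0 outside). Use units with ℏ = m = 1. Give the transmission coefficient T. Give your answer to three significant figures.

E < V_b: inside the barrier ψ ∝ e^{±κx} with κ = √(2m(V_b − E))/ℏ = 3.597.
κL = 4.532, sinh(κL) = 46.49.
The exact tunnelling result is T⁻¹ = 1 + V_b² sinh²(κL) / [4E(V_b − E)] = 2369, so T = 0.000422.

T = 0.000422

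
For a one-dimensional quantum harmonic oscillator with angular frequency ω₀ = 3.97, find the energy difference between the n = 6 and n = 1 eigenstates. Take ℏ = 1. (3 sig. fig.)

E_n = ℏω₀(n + ½), so ΔE = (6 − 1) ℏω₀ = 5 × 3.97 = 19.85.

ΔE = 19.9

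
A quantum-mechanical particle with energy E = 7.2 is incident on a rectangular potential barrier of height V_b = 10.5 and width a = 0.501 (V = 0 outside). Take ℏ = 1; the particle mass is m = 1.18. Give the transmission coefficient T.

Since E < V_b the interior solution is evanescent with decay constant κ = √(2m(V_b − E))/ℏ = 2.791.
κa = 1.398, sinh(κa) = 1.900.
The exact tunnelling result is T⁻¹ = 1 + V_b² sinh²(κa) / [4E(V_b − E)] = 5.189, so T = 0.193.

T = 0.193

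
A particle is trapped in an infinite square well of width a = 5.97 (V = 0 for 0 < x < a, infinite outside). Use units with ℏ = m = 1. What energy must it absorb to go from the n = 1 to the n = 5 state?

ΔE = 3.32

E_n = n²π²ℏ²/(2ma²), so ΔE = (5² − 1²) π²ℏ²/(2ma²).
ΔE = 24 × π² / (2 × 1 × 5.97²) = 3.323.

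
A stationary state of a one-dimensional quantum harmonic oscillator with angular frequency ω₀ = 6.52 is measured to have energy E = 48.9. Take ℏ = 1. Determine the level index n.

n = 7

Invert E_n = (n + ½)ℏω₀: n = E/ℏω₀ − ½ = 7.000, so n = 7.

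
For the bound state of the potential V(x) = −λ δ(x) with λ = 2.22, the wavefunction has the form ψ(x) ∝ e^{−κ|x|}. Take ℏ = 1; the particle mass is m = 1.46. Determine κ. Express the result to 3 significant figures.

κ = 3.24

Integrating the TISE across x = 0 gives the cusp condition ψ'(0⁺) − ψ'(0⁻) = −(2mλ/ℏ²)ψ(0).
With ψ ∝ e^{−κ|x|} this yields −2κ = −2mλ/ℏ², so κ = mλ/ℏ² = 3.241.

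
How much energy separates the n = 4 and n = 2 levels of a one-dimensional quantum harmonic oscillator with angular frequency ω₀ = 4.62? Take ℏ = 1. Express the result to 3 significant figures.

E_n = ℏω₀(n + ½), so ΔE = (4 − 2) ℏω₀ = 2 × 4.62 = 9.240.

ΔE = 9.24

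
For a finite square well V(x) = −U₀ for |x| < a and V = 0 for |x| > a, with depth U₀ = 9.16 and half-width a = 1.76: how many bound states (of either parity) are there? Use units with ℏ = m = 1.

N = 5

The dimensionless depth is z₀ = a√(2mU₀)/ℏ = 1.76 × √(18.32) = 7.533.
A new bound state (alternating even/odd) appears each time z₀ passes a multiple of π/2, so N = ⌊2z₀/π⌋ + 1 = ⌊4.796⌋ + 1 = 5.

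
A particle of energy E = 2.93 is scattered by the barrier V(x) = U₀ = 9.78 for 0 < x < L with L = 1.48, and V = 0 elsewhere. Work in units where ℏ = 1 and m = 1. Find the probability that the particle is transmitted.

Since E < U₀ the interior solution is evanescent with decay constant κ = √(2m(U₀ − E))/ℏ = 3.701.
κL = 5.478, sinh(κL) = 119.7.
Matching ψ, ψ′ at both faces gives T = [1 + U₀² sinh²(κL) / (4E(U₀ − E))]⁻¹ = 1/17070 = 0.0000586.

T = 0.0000586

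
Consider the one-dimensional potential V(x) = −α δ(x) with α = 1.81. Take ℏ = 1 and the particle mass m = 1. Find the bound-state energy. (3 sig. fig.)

The bound state is ψ(x) = √κ e^{−κ|x|}. The derivative jump ψ'(0⁺) − ψ'(0⁻) = −(2mα/ℏ²)ψ(0) fixes κ = mα/ℏ² = 1.810.
Then E = −ℏ²κ²/(2m) = −mα²/(2ℏ²) = -1.638.

E = -1.64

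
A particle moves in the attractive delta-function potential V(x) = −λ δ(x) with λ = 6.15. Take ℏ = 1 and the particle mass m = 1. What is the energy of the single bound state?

E = -18.9

For x ≠ 0 the bound state is ψ ∝ e^{−κ|x|}; integrating the TISE across the delta gives the cusp condition 2κ = 2mλ/ℏ², so κ = 6.150.
Then E = −ℏ²κ²/(2m) = −mλ²/(2ℏ²) = -18.91.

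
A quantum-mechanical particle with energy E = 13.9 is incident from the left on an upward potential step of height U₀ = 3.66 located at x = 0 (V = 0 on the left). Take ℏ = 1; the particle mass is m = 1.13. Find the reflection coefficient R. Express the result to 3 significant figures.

The wavenumbers are k₁ = √(2mE)/ℏ = 5.605 on the left and k₂ = √(2m(E − U₀))/ℏ = 4.811 on the right.
Matching ψ and ψ′ at x = 0 gives r = (k₁ − k₂)/(k₁ + k₂), so R = r² = 0.005814 and T = 1 − R = 0.9942.

R = 0.00581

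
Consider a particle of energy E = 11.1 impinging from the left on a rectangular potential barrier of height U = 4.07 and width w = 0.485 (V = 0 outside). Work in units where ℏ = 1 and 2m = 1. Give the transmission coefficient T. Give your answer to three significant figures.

E > U: inside the barrier k₂ = √(2m(E − U))/ℏ = 2.651, k₂w = 1.286.
T = [1 + U² sin²(k₂w) / (4E(E − U))]⁻¹ = 1/1.049 = 0.953.

T = 0.953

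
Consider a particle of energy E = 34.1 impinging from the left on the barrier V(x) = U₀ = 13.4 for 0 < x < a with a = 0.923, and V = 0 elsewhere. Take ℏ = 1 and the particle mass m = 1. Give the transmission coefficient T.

Above the barrier the interior wavenumber is k₂ = √(2m(E − U₀))/ℏ = 6.434, giving phase k₂a = 5.939.
Matching at both interfaces gives T⁻¹ = 1 + U₀² sin²(k₂a) / [4E(E − U₀)] = 1.007, hence T = 0.993.

T = 0.993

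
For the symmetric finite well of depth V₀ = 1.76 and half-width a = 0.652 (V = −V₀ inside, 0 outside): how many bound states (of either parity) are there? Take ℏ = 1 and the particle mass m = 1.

The dimensionless depth is z₀ = a√(2mV₀)/ℏ = 0.652 × √(3.520) = 1.223.
The even/odd transcendental equations gain one root per π/2 in z₀, giving N = 1 + ⌊2z₀/π⌋ = 1 + ⌊0.7788⌋ = 1.

N = 1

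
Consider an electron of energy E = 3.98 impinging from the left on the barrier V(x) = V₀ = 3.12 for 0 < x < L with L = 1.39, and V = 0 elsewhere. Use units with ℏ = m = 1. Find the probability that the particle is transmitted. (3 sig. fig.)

Above the barrier the interior wavenumber is k₂ = √(2m(E − V₀))/ℏ = 1.311, giving phase k₂L = 1.823.
Matching at both interfaces gives T⁻¹ = 1 + V₀² sin²(k₂L) / [4E(E − V₀)] = 1.667, hence T = 0.600.

T = 0.600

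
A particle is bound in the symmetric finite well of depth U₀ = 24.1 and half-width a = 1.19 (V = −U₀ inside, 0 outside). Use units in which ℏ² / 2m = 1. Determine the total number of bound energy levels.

N = 4

Define the well-strength parameter z₀ = (a/ℏ)√(2mU₀) = 1.19 × √(2·0.5·24.1) = 5.842.
A new bound state (alternating even/odd) appears each time z₀ passes a multiple of π/2, so N = ⌊2z₀/π⌋ + 1 = ⌊3.719⌋ + 1 = 4.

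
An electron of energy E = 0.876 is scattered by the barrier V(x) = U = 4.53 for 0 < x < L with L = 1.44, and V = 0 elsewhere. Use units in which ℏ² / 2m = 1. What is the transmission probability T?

Since E < U the interior solution is evanescent with decay constant κ = √(2m(U − E))/ℏ = 1.912.
κL = 2.753, sinh(κL) = 7.810.
Matching ψ, ψ′ at both faces gives T = [1 + U² sinh²(κL) / (4E(U − E))]⁻¹ = 1/98.76 = 0.0101.

T = 0.0101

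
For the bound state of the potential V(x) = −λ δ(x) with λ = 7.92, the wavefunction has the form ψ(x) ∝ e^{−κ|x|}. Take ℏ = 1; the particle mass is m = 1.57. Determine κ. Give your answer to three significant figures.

κ = 12.4

Integrate −(ℏ²/2m)ψ'' − λδ(x)ψ = Eψ from −ε to +ε: the ψ'' term gives ψ'(0⁺) − ψ'(0⁻) and the δ term gives −(2mλ/ℏ²)ψ(0).
With ψ ∝ e^{−κ|x|} this yields −2κ = −2mλ/ℏ², so κ = mλ/ℏ² = 12.43.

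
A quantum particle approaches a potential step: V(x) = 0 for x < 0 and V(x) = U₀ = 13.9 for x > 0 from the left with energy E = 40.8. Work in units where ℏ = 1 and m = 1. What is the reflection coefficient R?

On each side the TISE gives plane waves with k = √(2m(E − V))/ℏ: k₁ = √(2·1·40.8) = 9.033, k₂ = √(2·1·26.9) = 7.335.
Continuity of ψ and ψ′ at the step yields the reflection amplitude r = (k₁ − k₂)/(k₁ + k₂) = 0.1038; thus R = |r|² = 0.01077, T = 0.9892.

R = 0.0108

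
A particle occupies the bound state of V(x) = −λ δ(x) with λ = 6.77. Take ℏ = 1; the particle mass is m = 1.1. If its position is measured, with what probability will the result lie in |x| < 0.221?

P = 0.963

The normalised bound state is ψ = √κ e^{−κ|x|} with κ = mλ/ℏ² = 7.447.
P(|x| < d) = ∫_{−d}^{d} κ e^{−2κ|x|} dx = 1 − e^{−2κd} = 1 − e^{−3.292} = 0.9628.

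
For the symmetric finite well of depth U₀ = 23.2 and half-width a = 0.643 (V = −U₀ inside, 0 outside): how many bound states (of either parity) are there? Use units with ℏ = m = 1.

The dimensionless depth is z₀ = a√(2mU₀)/ℏ = 0.643 × √(46.40) = 4.380.
A new bound state (alternating even/odd) appears each time z₀ passes a multiple of π/2, so N = ⌊2z₀/π⌋ + 1 = ⌊2.788⌋ + 1 = 3.

N = 3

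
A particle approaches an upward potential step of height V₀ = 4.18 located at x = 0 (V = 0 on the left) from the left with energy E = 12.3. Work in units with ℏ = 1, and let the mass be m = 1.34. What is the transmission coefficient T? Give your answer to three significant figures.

The wavenumbers are k₁ = √(2mE)/ℏ = 5.741 on the left and k₂ = √(2m(E − V₀))/ℏ = 4.665 on the right.
Matching ψ and ψ′ at x = 0 gives r = (k₁ − k₂)/(k₁ + k₂), so R = r² = 0.01070 and T = 1 − R = 0.9893.

T = 0.989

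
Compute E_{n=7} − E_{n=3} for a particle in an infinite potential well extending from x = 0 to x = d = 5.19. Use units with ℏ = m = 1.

E_n = n²π²ℏ²/(2md²), so ΔE = (7² − 3²) π²ℏ²/(2md²).
ΔE = 40 × π² / (2 × 1 × 5.19²) = 7.328.

ΔE = 7.33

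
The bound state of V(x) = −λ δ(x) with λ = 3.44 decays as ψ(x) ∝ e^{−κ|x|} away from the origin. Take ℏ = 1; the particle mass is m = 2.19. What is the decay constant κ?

Integrating the TISE across x = 0 gives the cusp condition ψ'(0⁺) − ψ'(0⁻) = −(2mλ/ℏ²)ψ(0).
With ψ ∝ e^{−κ|x|} this yields −2κ = −2mλ/ℏ², so κ = mλ/ℏ² = 7.534.

κ = 7.53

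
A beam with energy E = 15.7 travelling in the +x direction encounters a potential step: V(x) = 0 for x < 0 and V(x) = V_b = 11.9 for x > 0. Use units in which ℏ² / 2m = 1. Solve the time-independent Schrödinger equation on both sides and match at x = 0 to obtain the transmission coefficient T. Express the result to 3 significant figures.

On each side the TISE gives plane waves with k = √(2m(E − V))/ℏ: k₁ = √(2·½·15.7) = 3.962, k₂ = √(2·½·3.8) = 1.949.
Continuity of ψ and ψ′ at the step yields the reflection amplitude r = (k₁ − k₂)/(k₁ + k₂) = 0.3405; thus R = |r|² = 0.1159, T = 0.8841.

T = 0.884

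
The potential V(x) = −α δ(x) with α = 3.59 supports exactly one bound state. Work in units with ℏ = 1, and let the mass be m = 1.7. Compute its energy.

The bound state is ψ(x) = √κ e^{−κ|x|}. The derivative jump ψ'(0⁺) − ψ'(0⁻) = −(2mα/ℏ²)ψ(0) fixes κ = mα/ℏ² = 6.103.
Then E = −ℏ²κ²/(2m) = −mα²/(2ℏ²) = -10.95.

E = -11.0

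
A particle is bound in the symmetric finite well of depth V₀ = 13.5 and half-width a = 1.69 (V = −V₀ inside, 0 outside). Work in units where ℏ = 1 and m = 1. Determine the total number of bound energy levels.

N = 6

Define the well-strength parameter z₀ = (a/ℏ)√(2mV₀) = 1.69 × √(2·1·13.5) = 8.781.
The even/odd transcendental equations gain one root per π/2 in z₀, giving N = 1 + ⌊2z₀/π⌋ = 1 + ⌊5.590⌋ = 6.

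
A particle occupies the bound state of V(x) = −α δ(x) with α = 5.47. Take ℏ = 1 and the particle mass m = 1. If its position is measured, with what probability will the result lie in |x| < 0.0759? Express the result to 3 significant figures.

P = 0.564

The normalised bound state is ψ = √κ e^{−κ|x|} with κ = mα/ℏ² = 5.470.
P(|x| < d) = ∫_{−d}^{d} κ e^{−2κ|x|} dx = 1 − e^{−2κd} = 1 − e^{−0.8303} = 0.5641.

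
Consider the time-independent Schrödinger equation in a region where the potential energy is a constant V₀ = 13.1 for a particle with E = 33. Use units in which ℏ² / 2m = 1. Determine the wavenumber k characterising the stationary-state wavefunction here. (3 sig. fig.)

k = 4.46

With E > V₀ the solution is oscillatory, ψ ∝ e^{±ikx} with k = √(2m(E − V₀))/ℏ.
k = √(2 × 0.5 × 19.9) = 4.461.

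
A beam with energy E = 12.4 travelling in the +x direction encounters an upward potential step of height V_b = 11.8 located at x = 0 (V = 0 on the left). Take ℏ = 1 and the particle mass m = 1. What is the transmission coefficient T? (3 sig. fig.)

The wavenumbers are k₁ = √(2mE)/ℏ = 4.980 on the left and k₂ = √(2m(E − V_b))/ℏ = 1.095 on the right.
Continuity of ψ and ψ′ at the step yields the reflection amplitude r = (k₁ − k₂)/(k₁ + k₂) = 0.6394; thus R = |r|² = 0.4088, T = 0.5912.

T = 0.591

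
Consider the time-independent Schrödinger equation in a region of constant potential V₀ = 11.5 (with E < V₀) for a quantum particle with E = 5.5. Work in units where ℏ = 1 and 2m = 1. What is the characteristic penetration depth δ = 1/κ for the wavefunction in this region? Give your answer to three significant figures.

δ = 0.408

Since E < V₀ the TISE in this region is ψ'' = κ²ψ with κ = √(2m(V₀ − E))/ℏ.
κ = √(2 × 0.5 × 6) = 2.449. The penetration depth is δ = 1/κ = 0.408.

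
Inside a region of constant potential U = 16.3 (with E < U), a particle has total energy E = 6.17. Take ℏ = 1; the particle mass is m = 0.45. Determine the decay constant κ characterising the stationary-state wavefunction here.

κ = 3.02

Since E < U the TISE in this region is ψ'' = κ²ψ with κ = √(2m(U − E))/ℏ.
κ = √(2 × 0.45 × 10.13) = 3.019.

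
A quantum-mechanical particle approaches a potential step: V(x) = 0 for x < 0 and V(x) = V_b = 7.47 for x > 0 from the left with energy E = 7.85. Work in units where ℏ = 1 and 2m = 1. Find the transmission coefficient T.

On each side the TISE gives plane waves with k = √(2m(E − V))/ℏ: k₁ = √(2·½·7.85) = 2.802, k₂ = √(2·½·0.38) = 0.6164.
Continuity of ψ and ψ′ at the step yields the reflection amplitude r = (k₁ − k₂)/(k₁ + k₂) = 0.6393; thus R = |r|² = 0.4087, T = 0.5913.

T = 0.591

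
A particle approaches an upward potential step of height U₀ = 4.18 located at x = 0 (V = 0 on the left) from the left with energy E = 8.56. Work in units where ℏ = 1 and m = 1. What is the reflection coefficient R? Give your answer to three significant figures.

The wavenumbers are k₁ = √(2mE)/ℏ = 4.138 on the left and k₂ = √(2m(E − U₀))/ℏ = 2.960 on the right.
Continuity of ψ and ψ′ at the step yields the reflection amplitude r = (k₁ − k₂)/(k₁ + k₂) = 0.1660; thus R = |r|² = 0.02754, T = 0.9725.

R = 0.0275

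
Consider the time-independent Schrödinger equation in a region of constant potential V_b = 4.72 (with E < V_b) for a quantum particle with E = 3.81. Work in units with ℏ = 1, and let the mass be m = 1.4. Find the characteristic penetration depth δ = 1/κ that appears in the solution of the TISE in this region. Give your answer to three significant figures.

Since E < V_b the TISE in this region is ψ'' = κ²ψ with κ = √(2m(V_b − E))/ℏ.
κ = √(2 × 1.4 × 0.91) = 1.596. The penetration depth is δ = 1/κ = 0.626.

δ = 0.626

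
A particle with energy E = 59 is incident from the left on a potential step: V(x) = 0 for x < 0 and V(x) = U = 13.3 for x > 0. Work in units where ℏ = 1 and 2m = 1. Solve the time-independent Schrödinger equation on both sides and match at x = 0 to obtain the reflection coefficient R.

On each side the TISE gives plane waves with k = √(2m(E − V))/ℏ: k₁ = √(2·½·59) = 7.681, k₂ = √(2·½·45.7) = 6.760.
Matching ψ and ψ′ at x = 0 gives r = (k₁ − k₂)/(k₁ + k₂), so R = r² = 0.004067 and T = 1 − R = 0.9959.

R = 0.00407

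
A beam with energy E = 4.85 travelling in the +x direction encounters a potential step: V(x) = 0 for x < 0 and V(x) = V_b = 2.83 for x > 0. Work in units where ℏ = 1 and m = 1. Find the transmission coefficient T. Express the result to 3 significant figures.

On each side the TISE gives plane waves with k = √(2m(E − V))/ℏ: k₁ = √(2·1·4.85) = 3.114, k₂ = √(2·1·2.02) = 2.010.
Matching ψ and ψ′ at x = 0 gives r = (k₁ − k₂)/(k₁ + k₂), so R = r² = 0.04646 and T = 1 − R = 0.9535.

T = 0.954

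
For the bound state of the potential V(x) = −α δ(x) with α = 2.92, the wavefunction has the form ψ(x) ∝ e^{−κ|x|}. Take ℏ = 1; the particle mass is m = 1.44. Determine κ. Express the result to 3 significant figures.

Integrate −(ℏ²/2m)ψ'' − αδ(x)ψ = Eψ from −ε to +ε: the ψ'' term gives ψ'(0⁺) − ψ'(0⁻) and the δ term gives −(2mα/ℏ²)ψ(0).
With ψ ∝ e^{−κ|x|} this yields −2κ = −2mα/ℏ², so κ = mα/ℏ² = 4.205.

κ = 4.20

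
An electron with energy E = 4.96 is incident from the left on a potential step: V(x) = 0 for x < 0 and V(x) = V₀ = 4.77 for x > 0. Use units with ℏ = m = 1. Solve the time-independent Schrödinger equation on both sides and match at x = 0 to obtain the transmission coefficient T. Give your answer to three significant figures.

T = 0.548

The wavenumbers are k₁ = √(2mE)/ℏ = 3.150 on the left and k₂ = √(2m(E − V₀))/ℏ = 0.6164 on the right.
Matching ψ and ψ′ at x = 0 gives r = (k₁ − k₂)/(k₁ + k₂), so R = r² = 0.4524 and T = 1 − R = 0.5476.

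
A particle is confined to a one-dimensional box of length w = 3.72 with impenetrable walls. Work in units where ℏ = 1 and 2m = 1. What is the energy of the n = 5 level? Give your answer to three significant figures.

Requiring ψ(0) = ψ(w) = 0 quantises k = nπ/w, hence E_n = ℏ²k²/2m = n²π²ℏ²/(2mw²).
E_5 = 5² × π² / (2 × 0.5 × 3.72²) = 17.83.

E = 17.8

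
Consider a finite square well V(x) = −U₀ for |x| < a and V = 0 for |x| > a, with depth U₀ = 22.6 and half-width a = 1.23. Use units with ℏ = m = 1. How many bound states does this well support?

N = 6

Define the well-strength parameter z₀ = (a/ℏ)√(2mU₀) = 1.23 × √(2·1·22.6) = 8.269.
The even/odd transcendental equations gain one root per π/2 in z₀, giving N = 1 + ⌊2z₀/π⌋ = 1 + ⌊5.264⌋ = 6.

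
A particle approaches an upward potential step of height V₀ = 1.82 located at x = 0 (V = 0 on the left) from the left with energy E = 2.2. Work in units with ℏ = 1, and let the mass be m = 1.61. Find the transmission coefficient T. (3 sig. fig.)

The wavenumbers are k₁ = √(2mE)/ℏ = 2.662 on the left and k₂ = √(2m(E − V₀))/ℏ = 1.106 on the right.
Continuity of ψ and ψ′ at the step yields the reflection amplitude r = (k₁ − k₂)/(k₁ + k₂) = 0.4128; thus R = |r|² = 0.1704, T = 0.8296.

T = 0.830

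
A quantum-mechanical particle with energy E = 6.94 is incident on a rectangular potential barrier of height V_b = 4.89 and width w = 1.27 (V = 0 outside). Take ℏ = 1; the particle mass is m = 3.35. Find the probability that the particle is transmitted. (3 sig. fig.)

E > V_b: inside the barrier k₂ = √(2m(E − V_b))/ℏ = 3.706, k₂w = 4.707.
Matching at both interfaces gives T⁻¹ = 1 + V_b² sin²(k₂w) / [4E(E − V_b)] = 1.420, hence T = 0.704.

T = 0.704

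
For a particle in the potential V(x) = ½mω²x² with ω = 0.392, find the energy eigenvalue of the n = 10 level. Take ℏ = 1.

The oscillator eigenvalues are E_n = ℏω(n + ½), so E_10 = 0.392 × 10.5 = 4.116.

E = 4.12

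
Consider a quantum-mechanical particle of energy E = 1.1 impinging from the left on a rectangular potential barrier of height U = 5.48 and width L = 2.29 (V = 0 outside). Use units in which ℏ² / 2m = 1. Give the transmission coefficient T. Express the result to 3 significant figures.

E < U: inside the barrier ψ ∝ e^{±κx} with κ = √(2m(U − E))/ℏ = 2.093.
κL = 4.793, sinh(κL) = 60.30.
The exact tunnelling result is T⁻¹ = 1 + U² sinh²(κL) / [4E(U − E)] = 5668, so T = 0.000176.

T = 0.000176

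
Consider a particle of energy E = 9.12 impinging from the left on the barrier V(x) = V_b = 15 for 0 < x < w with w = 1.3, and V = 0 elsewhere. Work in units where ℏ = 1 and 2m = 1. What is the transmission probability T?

T = 0.00695

E < V_b: inside the barrier ψ ∝ e^{±κx} with κ = √(2m(V_b − E))/ℏ = 2.425.
κw = 3.152, sinh(κw) = 11.67.
Matching ψ, ψ′ at both faces gives T = [1 + V_b² sinh²(κw) / (4E(V_b − E))]⁻¹ = 1/143.9 = 0.00695.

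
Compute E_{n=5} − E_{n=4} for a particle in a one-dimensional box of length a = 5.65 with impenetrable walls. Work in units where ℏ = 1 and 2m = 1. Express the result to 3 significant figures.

E_n = n²π²ℏ²/(2ma²), so ΔE = (5² − 4²) π²ℏ²/(2ma²).
ΔE = 9 × π² / (2 × 0.5 × 5.65²) = 2.783.

ΔE = 2.78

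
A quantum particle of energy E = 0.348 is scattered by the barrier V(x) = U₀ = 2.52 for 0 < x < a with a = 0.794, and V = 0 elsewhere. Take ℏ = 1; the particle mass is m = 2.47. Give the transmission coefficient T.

T = 0.0105

Since E < U₀ the interior solution is evanescent with decay constant κ = √(2m(U₀ − E))/ℏ = 3.276.
κa = 2.601, sinh(κa) = 6.700.
The exact tunnelling result is T⁻¹ = 1 + U₀² sinh²(κa) / [4E(U₀ − E)] = 95.30, so T = 0.0105.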